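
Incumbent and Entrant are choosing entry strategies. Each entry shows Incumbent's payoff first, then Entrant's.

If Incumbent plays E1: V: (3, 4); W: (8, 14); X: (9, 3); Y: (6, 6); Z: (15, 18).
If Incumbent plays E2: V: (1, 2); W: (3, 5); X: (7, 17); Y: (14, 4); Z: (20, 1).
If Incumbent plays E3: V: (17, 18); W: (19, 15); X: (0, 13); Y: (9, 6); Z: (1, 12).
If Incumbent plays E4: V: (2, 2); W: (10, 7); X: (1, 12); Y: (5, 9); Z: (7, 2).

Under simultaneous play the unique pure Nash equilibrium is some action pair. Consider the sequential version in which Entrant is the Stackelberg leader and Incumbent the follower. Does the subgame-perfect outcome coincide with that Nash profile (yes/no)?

Incumbent best-responds to each possible Entrant move:
- V: BR = E3, leader payoff 18.
- W: BR = E3, leader payoff 15.
- X: BR = E1, leader payoff 3.
- Y: BR = E2, leader payoff 4.
- Z: BR = E2, leader payoff 1.
Entrant's induced payoffs are 18, 15, 3, 4, 1, so Entrant commits to V. Subgame-perfect outcome: (E3, V) with payoffs (17, 18).
Now find the simultaneous Nash equilibrium.
Incumbent's best replies: V→E3; W→E3; X→E1; Y→E2; Z→E2.
Entrant's best replies: E1→Z; E2→X; E3→V; E4→X.
The unique mutual best reply is (E3, V), giving (17, 18).
Sequential outcome (E3, V) coincides with the Nash profile (E3, V).

yes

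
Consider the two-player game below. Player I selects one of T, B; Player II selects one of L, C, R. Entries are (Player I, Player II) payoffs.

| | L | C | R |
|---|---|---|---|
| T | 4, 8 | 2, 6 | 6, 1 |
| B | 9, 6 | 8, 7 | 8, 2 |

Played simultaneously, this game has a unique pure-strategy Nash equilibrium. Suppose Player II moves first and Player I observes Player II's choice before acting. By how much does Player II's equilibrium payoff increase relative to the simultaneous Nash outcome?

0

Work backward from Player I's decision.
- L → Player I plays B (best of 4, 9); Player II gets 6.
- C → Player I plays B (best of 2, 8); Player II gets 7.
- R → Player I plays B (best of 6, 8); Player II gets 2.
Maximizing over 6, 7, 2, Player II chooses C. Subgame-perfect outcome: (B, C) with payoffs (8, 7).
For the simultaneous game, intersect best replies.
Player I's best replies: L→B; C→B; R→B.
Player II's best replies: T→L; B→C.
Only (B, C) has each player best-responding; Nash payoffs (8, 7).
Player II's commitment gain: 7 − 7 = 0.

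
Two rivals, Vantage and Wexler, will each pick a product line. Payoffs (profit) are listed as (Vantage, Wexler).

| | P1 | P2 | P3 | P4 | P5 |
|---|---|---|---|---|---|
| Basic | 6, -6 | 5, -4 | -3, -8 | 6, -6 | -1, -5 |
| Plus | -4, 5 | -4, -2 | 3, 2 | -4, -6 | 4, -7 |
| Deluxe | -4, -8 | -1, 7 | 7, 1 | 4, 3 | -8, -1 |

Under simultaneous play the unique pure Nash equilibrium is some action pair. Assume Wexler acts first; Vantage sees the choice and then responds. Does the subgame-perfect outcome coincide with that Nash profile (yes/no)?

Backward induction with Wexler moving first.
- P1 → Vantage plays Basic (best of 6, -4, -4); Wexler gets -6.
- P2 → Vantage plays Basic (best of 5, -4, -1); Wexler gets -4.
- P3 → Vantage plays Deluxe (best of -3, 3, 7); Wexler gets 1.
- P4 → Vantage plays Basic (best of 6, -4, 4); Wexler gets -6.
- P5 → Vantage plays Plus (best of -1, 4, -8); Wexler gets -7.
Maximizing over -6, -4, 1, -6, -7, Wexler chooses P3. Subgame-perfect outcome: (Deluxe, P3) with payoffs (7, 1).
For the simultaneous game, intersect best replies.
Vantage's best replies: P1→Basic; P2→Basic; P3→Deluxe; P4→Basic; P5→Plus.
Wexler's best replies: Basic→P2; Plus→P1; Deluxe→P2.
The unique mutual best reply is (Basic, P2), giving (5, -4).
Sequential outcome (Deluxe, P3) differs from the Nash profile (Basic, P2).

no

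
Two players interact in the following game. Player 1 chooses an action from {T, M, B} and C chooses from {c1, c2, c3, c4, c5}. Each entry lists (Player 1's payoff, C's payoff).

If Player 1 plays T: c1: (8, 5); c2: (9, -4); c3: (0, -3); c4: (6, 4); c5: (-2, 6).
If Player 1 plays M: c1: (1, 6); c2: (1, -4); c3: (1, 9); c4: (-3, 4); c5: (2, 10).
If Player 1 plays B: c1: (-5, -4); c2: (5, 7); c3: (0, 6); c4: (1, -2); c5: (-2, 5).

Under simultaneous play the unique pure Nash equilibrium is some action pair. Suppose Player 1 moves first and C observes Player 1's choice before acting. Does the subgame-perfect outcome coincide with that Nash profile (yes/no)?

no

Solve by backward induction (Player 1 leads).
- T: C compares 5, -4, -3, 4, 6 and picks c5; Player 1 would get -2.
- M: C compares 6, -4, 9, 4, 10 and picks c5; Player 1 would get 2.
- B: C compares -4, 7, 6, -2, 5 and picks c2; Player 1 would get 5.
Maximizing over -2, 2, 5, Player 1 chooses B. Subgame-perfect outcome: (B, c2) with payoffs (5, 7).
For the simultaneous game, intersect best replies.
Player 1's best replies: c1→T; c2→T; c3→M; c4→T; c5→M.
C's best replies: T→c5; M→c5; B→c2.
Only (M, c5) has each player best-responding; Nash payoffs (2, 10).
Sequential outcome (B, c2) differs from the Nash profile (M, c5).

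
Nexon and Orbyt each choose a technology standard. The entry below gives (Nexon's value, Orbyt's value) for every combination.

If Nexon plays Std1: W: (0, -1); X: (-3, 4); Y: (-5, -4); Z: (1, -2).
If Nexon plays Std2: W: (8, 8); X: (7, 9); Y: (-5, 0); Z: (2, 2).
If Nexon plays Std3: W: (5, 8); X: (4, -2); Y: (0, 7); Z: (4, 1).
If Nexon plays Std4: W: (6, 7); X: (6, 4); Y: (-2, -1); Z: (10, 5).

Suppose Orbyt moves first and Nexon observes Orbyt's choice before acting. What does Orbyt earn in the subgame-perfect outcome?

9

Solve by backward induction (Orbyt leads).
- W: BR = Std2, leader payoff 8.
- X: BR = Std2, leader payoff 9.
- Y: BR = Std3, leader payoff 7.
- Z: BR = Std4, leader payoff 5.
Orbyt's induced payoffs are 8, 9, 7, 5, so Orbyt commits to X. Subgame-perfect outcome: (Std2, X) with payoffs (7, 9).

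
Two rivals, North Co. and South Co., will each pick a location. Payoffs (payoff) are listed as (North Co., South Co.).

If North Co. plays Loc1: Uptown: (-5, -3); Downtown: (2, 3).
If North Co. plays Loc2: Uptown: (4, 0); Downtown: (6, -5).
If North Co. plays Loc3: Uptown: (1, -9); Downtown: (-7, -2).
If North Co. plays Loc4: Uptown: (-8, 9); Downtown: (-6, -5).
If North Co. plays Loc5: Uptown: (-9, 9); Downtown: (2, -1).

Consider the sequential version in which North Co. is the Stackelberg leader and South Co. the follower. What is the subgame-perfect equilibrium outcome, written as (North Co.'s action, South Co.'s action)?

Solve by backward induction (North Co. leads).
- Loc1 → South Co. plays Downtown (best of -3, 3); North Co. gets 2.
- Loc2 → South Co. plays Uptown (best of 0, -5); North Co. gets 4.
- Loc3 → South Co. plays Downtown (best of -9, -2); North Co. gets -7.
- Loc4 → South Co. plays Uptown (best of 9, -5); North Co. gets -8.
- Loc5 → South Co. plays Uptown (best of 9, -1); North Co. gets -9.
Maximizing over 2, 4, -7, -8, -9, North Co. chooses Loc2. Subgame-perfect outcome: (Loc2, Uptown) with payoffs (4, 0).

(Loc2, Uptown)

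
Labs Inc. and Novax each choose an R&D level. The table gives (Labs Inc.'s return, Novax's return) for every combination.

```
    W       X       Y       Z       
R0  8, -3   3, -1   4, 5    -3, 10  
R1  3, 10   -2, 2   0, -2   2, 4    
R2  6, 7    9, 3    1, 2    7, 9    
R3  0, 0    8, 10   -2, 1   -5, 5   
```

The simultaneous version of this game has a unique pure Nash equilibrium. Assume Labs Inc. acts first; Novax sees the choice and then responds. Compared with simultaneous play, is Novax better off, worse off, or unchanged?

Backward induction with Labs Inc. moving first.
- R0 → Novax plays Z (best of -3, -1, 5, 10); Labs Inc. gets -3.
- R1 → Novax plays W (best of 10, 2, -2, 4); Labs Inc. gets 3.
- R2 → Novax plays Z (best of 7, 3, 2, 9); Labs Inc. gets 7.
- R3 → Novax plays X (best of 0, 10, 1, 5); Labs Inc. gets 8.
Maximizing over -3, 3, 7, 8, Labs Inc. chooses R3. Subgame-perfect outcome: (R3, X) with payoffs (8, 10).
Now find the simultaneous Nash equilibrium.
Labs Inc.'s best replies: W→R0; X→R2; Y→R0; Z→R2.
Novax's best replies: R0→Z; R1→W; R2→Z; R3→X.
The unique mutual best reply is (R2, Z), giving (7, 9).
Novax earns 10 sequentially versus 9 at the Nash outcome: better off.

better off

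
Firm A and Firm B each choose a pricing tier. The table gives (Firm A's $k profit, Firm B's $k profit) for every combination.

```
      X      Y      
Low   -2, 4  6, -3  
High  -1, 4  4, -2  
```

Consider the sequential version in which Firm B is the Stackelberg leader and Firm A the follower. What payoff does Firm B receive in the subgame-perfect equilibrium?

4

Firm A best-responds to each possible Firm B move:
- X: BR = High, leader payoff 4.
- Y: BR = Low, leader payoff -3.
Firm B's induced payoffs are 4, -3, so Firm B commits to X. Subgame-perfect outcome: (High, X) with payoffs (-1, 4).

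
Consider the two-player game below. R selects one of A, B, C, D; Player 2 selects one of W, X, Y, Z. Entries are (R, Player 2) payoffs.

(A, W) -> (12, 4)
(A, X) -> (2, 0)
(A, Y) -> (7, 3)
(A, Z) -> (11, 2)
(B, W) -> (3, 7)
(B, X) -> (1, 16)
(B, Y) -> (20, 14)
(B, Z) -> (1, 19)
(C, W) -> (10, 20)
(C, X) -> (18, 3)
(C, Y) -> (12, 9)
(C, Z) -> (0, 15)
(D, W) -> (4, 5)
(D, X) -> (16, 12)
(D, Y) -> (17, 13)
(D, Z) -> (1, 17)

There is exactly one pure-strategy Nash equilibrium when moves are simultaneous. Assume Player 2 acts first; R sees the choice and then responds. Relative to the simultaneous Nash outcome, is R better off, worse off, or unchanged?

better off

Work backward from R's decision.
- W: BR = A, leader payoff 4.
- X: BR = C, leader payoff 3.
- Y: BR = B, leader payoff 14.
- Z: BR = A, leader payoff 2.
Player 2's induced payoffs are 4, 3, 14, 2, so Player 2 commits to Y. Subgame-perfect outcome: (B, Y) with payoffs (20, 14).
Now find the simultaneous Nash equilibrium.
R's best replies: W→A; X→C; Y→B; Z→A.
Player 2's best replies: A→W; B→Z; C→W; D→Z.
The unique mutual best reply is (A, W), giving (12, 4).
R earns 20 sequentially versus 12 at the Nash outcome: better off.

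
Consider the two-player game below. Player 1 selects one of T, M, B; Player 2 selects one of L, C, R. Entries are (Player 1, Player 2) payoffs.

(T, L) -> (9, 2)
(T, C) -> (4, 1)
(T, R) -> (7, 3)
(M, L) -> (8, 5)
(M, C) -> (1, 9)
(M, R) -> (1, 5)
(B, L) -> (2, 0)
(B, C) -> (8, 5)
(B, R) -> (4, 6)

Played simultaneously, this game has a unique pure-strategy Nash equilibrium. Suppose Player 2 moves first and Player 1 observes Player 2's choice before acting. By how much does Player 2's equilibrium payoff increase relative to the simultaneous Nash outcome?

Work backward from Player 1's decision.
- L: Player 1 compares 9, 8, 2 and picks T; Player 2 would get 2.
- C: Player 1 compares 4, 1, 8 and picks B; Player 2 would get 5.
- R: Player 1 compares 7, 1, 4 and picks T; Player 2 would get 3.
Maximizing over 2, 5, 3, Player 2 chooses C. Subgame-perfect outcome: (B, C) with payoffs (8, 5).
Under simultaneous play:
Player 1's best replies: L→T; C→B; R→T.
Player 2's best replies: T→R; M→C; B→R.
The unique mutual best reply is (T, R), giving (7, 3).
Player 2's commitment gain: 5 − 3 = 2.

2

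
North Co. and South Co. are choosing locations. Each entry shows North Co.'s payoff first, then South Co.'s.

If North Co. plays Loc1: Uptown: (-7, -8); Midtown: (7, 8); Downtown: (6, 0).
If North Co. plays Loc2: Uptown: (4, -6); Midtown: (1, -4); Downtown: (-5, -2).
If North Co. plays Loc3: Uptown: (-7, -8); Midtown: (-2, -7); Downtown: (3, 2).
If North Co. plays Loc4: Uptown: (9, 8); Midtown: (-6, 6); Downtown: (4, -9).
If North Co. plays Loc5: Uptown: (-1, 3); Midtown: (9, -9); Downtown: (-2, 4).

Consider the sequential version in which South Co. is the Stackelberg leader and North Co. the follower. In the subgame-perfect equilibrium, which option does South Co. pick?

Uptown

North Co. best-responds to each possible South Co. move:
- Uptown: North Co. compares -7, 4, -7, 9, -1 and picks Loc4; South Co. would get 8.
- Midtown: North Co. compares 7, 1, -2, -6, 9 and picks Loc5; South Co. would get -9.
- Downtown: North Co. compares 6, -5, 3, 4, -2 and picks Loc1; South Co. would get 0.
Maximizing over 8, -9, 0, South Co. chooses Uptown. Subgame-perfect outcome: (Loc4, Uptown) with payoffs (9, 8).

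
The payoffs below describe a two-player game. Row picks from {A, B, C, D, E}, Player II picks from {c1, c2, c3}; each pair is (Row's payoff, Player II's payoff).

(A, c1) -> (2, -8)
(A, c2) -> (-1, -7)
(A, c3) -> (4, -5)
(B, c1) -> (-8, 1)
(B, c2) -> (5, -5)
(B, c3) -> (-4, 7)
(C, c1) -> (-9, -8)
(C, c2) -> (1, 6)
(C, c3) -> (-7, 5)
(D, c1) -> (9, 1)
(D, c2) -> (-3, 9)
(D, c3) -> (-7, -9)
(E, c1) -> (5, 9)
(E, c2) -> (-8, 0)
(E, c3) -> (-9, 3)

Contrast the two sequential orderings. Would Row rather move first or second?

second

If Row leads: Player II's best replies are A→c3, B→c3, C→c2, D→c2, E→c1; Row's induced payoffs 4, -4, 1, -3, 5; outcome (E, c1), payoffs (5, 9).
If Player II leads: Row's best replies are c1→D, c2→B, c3→A; Player II's induced payoffs 1, -5, -5; outcome (D, c1), payoffs (9, 1).
Row gets 5 moving first and 9 moving second, so Row prefers to move second.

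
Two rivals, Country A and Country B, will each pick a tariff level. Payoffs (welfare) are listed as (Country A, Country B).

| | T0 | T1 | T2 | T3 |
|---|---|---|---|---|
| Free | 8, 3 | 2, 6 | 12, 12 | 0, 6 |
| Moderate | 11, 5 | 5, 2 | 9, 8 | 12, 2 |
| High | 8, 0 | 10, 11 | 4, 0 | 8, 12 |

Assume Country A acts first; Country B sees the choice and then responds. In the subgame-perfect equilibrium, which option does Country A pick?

Solve by backward induction (Country A leads).
- Free → Country B plays T2 (best of 3, 6, 12, 6); Country A gets 12.
- Moderate → Country B plays T2 (best of 5, 2, 8, 2); Country A gets 9.
- High → Country B plays T3 (best of 0, 11, 0, 12); Country A gets 8.
Country A's induced payoffs are 12, 9, 8, so Country A commits to Free. Subgame-perfect outcome: (Free, T2) with payoffs (12, 12).

Free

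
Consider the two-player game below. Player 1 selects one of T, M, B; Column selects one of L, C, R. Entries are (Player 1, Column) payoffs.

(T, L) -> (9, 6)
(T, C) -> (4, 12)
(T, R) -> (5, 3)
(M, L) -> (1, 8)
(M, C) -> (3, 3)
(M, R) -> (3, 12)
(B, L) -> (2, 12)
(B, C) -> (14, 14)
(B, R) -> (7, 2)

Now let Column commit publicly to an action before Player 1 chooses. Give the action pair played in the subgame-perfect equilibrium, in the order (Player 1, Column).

(B, C)

Work backward from Player 1's decision.
- L → Player 1 plays T (best of 9, 1, 2); Column gets 6.
- C → Player 1 plays B (best of 4, 3, 14); Column gets 14.
- R → Player 1 plays B (best of 5, 3, 7); Column gets 2.
Among 6, 14, 2, the best is 14 at C. Subgame-perfect outcome: (B, C) with payoffs (14, 14).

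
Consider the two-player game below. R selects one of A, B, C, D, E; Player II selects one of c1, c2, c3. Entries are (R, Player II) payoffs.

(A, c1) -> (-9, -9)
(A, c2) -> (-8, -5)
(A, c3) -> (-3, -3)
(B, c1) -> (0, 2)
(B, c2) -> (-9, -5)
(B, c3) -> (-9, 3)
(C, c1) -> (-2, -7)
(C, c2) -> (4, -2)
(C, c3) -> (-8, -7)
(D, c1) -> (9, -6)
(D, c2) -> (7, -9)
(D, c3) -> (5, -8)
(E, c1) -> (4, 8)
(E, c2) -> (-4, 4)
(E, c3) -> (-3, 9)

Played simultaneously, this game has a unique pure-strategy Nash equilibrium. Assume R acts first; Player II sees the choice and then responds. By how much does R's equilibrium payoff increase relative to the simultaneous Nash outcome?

Solve by backward induction (R leads).
- A: BR = c3, leader payoff -3.
- B: BR = c3, leader payoff -9.
- C: BR = c2, leader payoff 4.
- D: BR = c1, leader payoff 9.
- E: BR = c3, leader payoff -3.
R's induced payoffs are -3, -9, 4, 9, -3, so R commits to D. Subgame-perfect outcome: (D, c1) with payoffs (9, -6).
For the simultaneous game, intersect best replies.
R's best replies: c1→D; c2→D; c3→D.
Player II's best replies: A→c3; B→c3; C→c2; D→c1; E→c3.
Only (D, c1) has each player best-responding; Nash payoffs (9, -6).
R's commitment gain: 9 − 9 = 0.

0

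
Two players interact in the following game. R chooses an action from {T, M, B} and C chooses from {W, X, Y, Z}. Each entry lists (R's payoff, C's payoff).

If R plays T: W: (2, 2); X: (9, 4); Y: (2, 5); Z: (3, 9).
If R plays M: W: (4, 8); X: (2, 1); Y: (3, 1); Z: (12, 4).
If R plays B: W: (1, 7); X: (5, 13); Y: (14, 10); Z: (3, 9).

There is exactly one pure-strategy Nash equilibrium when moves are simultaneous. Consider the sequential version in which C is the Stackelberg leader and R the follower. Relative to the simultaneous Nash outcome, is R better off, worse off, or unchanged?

better off

Backward induction with C moving first.
- W: BR = M, leader payoff 8.
- X: BR = T, leader payoff 4.
- Y: BR = B, leader payoff 10.
- Z: BR = M, leader payoff 4.
C's induced payoffs are 8, 4, 10, 4, so C commits to Y. Subgame-perfect outcome: (B, Y) with payoffs (14, 10).
Under simultaneous play:
R's best replies: W→M; X→T; Y→B; Z→M.
C's best replies: T→Z; M→W; B→X.
The unique mutual best reply is (M, W), giving (4, 8).
R earns 14 sequentially versus 4 at the Nash outcome: better off.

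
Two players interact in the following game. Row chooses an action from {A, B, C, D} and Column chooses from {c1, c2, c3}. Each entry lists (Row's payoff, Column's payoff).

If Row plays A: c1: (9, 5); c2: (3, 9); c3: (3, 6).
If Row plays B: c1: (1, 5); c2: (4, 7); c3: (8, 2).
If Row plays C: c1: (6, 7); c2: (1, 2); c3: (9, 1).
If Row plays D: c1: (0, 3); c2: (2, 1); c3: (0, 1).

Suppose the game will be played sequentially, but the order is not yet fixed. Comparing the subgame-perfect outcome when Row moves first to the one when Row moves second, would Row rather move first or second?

If Row leads: Column's best replies are A→c2, B→c2, C→c1, D→c1; Row's induced payoffs 3, 4, 6, 0; outcome (C, c1), payoffs (6, 7).
If Column leads: Row's best replies are c1→A, c2→B, c3→C; Column's induced payoffs 5, 7, 1; outcome (B, c2), payoffs (4, 7).
Row gets 6 moving first and 4 moving second, so Row prefers to move first.

first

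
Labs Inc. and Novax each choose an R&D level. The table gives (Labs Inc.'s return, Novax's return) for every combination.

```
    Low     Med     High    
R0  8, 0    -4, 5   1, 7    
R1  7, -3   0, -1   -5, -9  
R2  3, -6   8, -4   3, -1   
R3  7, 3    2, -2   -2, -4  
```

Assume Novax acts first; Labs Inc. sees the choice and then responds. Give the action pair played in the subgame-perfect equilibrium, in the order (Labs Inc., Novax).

Solve by backward induction (Novax leads).
- Low → Labs Inc. plays R0 (best of 8, 7, 3, 7); Novax gets 0.
- Med → Labs Inc. plays R2 (best of -4, 0, 8, 2); Novax gets -4.
- High → Labs Inc. plays R2 (best of 1, -5, 3, -2); Novax gets -1.
Maximizing over 0, -4, -1, Novax chooses Low. Subgame-perfect outcome: (R0, Low) with payoffs (8, 0).

(R0, Low)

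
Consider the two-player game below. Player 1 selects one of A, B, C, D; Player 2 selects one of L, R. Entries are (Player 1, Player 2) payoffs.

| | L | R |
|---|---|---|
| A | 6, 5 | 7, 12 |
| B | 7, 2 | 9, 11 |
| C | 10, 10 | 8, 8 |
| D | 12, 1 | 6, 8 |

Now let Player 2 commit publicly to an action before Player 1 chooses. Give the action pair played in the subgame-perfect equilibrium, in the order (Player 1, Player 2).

(B, R)

Backward induction with Player 2 moving first.
- L → Player 1 plays D (best of 6, 7, 10, 12); Player 2 gets 1.
- R → Player 1 plays B (best of 7, 9, 8, 6); Player 2 gets 11.
Maximizing over 1, 11, Player 2 chooses R. Subgame-perfect outcome: (B, R) with payoffs (9, 11).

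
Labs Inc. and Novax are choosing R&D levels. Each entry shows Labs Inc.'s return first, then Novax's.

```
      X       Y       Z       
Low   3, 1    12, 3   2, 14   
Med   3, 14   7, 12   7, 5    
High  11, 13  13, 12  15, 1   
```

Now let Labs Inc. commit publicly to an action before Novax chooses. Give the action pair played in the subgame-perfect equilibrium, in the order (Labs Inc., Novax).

(High, X)

Solve by backward induction (Labs Inc. leads).
- Low: Novax compares 1, 3, 14 and picks Z; Labs Inc. would get 2.
- Med: Novax compares 14, 12, 5 and picks X; Labs Inc. would get 3.
- High: Novax compares 13, 12, 1 and picks X; Labs Inc. would get 11.
Labs Inc.'s induced payoffs are 2, 3, 11, so Labs Inc. commits to High. Subgame-perfect outcome: (High, X) with payoffs (11, 13).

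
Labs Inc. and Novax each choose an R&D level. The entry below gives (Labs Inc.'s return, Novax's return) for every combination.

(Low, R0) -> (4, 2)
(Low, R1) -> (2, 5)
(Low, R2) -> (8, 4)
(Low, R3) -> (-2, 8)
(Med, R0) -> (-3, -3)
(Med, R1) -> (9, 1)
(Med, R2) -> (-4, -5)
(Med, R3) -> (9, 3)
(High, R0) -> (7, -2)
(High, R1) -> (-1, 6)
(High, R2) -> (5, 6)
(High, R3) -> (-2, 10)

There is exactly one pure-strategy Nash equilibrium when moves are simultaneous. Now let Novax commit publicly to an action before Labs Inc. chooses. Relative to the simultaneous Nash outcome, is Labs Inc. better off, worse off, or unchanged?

Solve by backward induction (Novax leads).
- R0: Labs Inc. compares 4, -3, 7 and picks High; Novax would get -2.
- R1: Labs Inc. compares 2, 9, -1 and picks Med; Novax would get 1.
- R2: Labs Inc. compares 8, -4, 5 and picks Low; Novax would get 4.
- R3: Labs Inc. compares -2, 9, -2 and picks Med; Novax would get 3.
Novax's induced payoffs are -2, 1, 4, 3, so Novax commits to R2. Subgame-perfect outcome: (Low, R2) with payoffs (8, 4).
Now find the simultaneous Nash equilibrium.
Labs Inc.'s best replies: R0→High; R1→Med; R2→Low; R3→Med.
Novax's best replies: Low→R3; Med→R3; High→R3.
Only (Med, R3) has each player best-responding; Nash payoffs (9, 3).
Labs Inc. earns 8 sequentially versus 9 at the Nash outcome: worse off.

worse off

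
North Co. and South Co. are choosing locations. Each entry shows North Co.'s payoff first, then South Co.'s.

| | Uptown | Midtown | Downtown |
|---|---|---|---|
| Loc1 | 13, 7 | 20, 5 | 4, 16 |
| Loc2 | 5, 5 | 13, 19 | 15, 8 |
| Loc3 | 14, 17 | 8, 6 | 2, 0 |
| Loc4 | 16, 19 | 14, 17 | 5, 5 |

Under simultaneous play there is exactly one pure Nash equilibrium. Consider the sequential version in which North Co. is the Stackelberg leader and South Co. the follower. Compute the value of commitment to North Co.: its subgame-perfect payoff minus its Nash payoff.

0

Backward induction with North Co. moving first.
- Loc1: South Co. compares 7, 5, 16 and picks Downtown; North Co. would get 4.
- Loc2: South Co. compares 5, 19, 8 and picks Midtown; North Co. would get 13.
- Loc3: South Co. compares 17, 6, 0 and picks Uptown; North Co. would get 14.
- Loc4: South Co. compares 19, 17, 5 and picks Uptown; North Co. would get 16.
Maximizing over 4, 13, 14, 16, North Co. chooses Loc4. Subgame-perfect outcome: (Loc4, Uptown) with payoffs (16, 19).
Under simultaneous play:
North Co.'s best replies: Uptown→Loc4; Midtown→Loc1; Downtown→Loc2.
South Co.'s best replies: Loc1→Downtown; Loc2→Midtown; Loc3→Uptown; Loc4→Uptown.
Only (Loc4, Uptown) has each player best-responding; Nash payoffs (16, 19).
North Co.'s commitment gain: 16 − 16 = 0.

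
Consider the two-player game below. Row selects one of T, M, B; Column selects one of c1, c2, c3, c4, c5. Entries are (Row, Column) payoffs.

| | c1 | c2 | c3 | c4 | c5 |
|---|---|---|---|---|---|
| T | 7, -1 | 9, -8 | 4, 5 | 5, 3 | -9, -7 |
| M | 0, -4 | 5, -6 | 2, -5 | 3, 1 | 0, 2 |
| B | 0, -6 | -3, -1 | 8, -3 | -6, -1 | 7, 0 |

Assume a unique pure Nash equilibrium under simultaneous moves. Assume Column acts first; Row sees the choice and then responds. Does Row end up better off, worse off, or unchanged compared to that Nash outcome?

worse off

Row best-responds to each possible Column move:
- c1: Row compares 7, 0, 0 and picks T; Column would get -1.
- c2: Row compares 9, 5, -3 and picks T; Column would get -8.
- c3: Row compares 4, 2, 8 and picks B; Column would get -3.
- c4: Row compares 5, 3, -6 and picks T; Column would get 3.
- c5: Row compares -9, 0, 7 and picks B; Column would get 0.
Among -1, -8, -3, 3, 0, the best is 3 at c4. Subgame-perfect outcome: (T, c4) with payoffs (5, 3).
Under simultaneous play:
Row's best replies: c1→T; c2→T; c3→B; c4→T; c5→B.
Column's best replies: T→c3; M→c5; B→c5.
The unique mutual best reply is (B, c5), giving (7, 0).
Row earns 5 sequentially versus 7 at the Nash outcome: worse off.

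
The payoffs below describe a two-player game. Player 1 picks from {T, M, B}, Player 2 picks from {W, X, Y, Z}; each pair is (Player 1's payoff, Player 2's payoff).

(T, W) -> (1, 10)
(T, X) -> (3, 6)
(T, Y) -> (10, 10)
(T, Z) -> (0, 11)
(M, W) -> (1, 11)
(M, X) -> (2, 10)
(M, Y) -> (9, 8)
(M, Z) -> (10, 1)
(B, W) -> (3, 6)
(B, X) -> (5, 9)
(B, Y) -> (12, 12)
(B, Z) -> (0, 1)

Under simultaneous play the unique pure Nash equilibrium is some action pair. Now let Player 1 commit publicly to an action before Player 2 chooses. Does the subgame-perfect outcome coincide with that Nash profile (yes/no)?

Backward induction with Player 1 moving first.
- T: Player 2 compares 10, 6, 10, 11 and picks Z; Player 1 would get 0.
- M: Player 2 compares 11, 10, 8, 1 and picks W; Player 1 would get 1.
- B: Player 2 compares 6, 9, 12, 1 and picks Y; Player 1 would get 12.
Maximizing over 0, 1, 12, Player 1 chooses B. Subgame-perfect outcome: (B, Y) with payoffs (12, 12).
For the simultaneous game, intersect best replies.
Player 1's best replies: W→B; X→B; Y→B; Z→M.
Player 2's best replies: T→Z; M→W; B→Y.
The unique mutual best reply is (B, Y), giving (12, 12).
Sequential outcome (B, Y) coincides with the Nash profile (B, Y).

yes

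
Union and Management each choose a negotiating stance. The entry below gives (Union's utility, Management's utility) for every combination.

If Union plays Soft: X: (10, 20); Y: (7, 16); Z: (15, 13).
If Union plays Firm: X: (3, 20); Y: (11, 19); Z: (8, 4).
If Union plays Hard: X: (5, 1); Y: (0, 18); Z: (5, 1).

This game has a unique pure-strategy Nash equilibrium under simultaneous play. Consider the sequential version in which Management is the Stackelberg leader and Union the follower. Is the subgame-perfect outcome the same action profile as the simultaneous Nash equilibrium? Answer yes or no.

Work backward from Union's decision.
- X → Union plays Soft (best of 10, 3, 5); Management gets 20.
- Y → Union plays Firm (best of 7, 11, 0); Management gets 19.
- Z → Union plays Soft (best of 15, 8, 5); Management gets 13.
Maximizing over 20, 19, 13, Management chooses X. Subgame-perfect outcome: (Soft, X) with payoffs (10, 20).
Under simultaneous play:
Union's best replies: X→Soft; Y→Firm; Z→Soft.
Management's best replies: Soft→X; Firm→X; Hard→Y.
The unique mutual best reply is (Soft, X), giving (10, 20).
Sequential outcome (Soft, X) coincides with the Nash profile (Soft, X).

yes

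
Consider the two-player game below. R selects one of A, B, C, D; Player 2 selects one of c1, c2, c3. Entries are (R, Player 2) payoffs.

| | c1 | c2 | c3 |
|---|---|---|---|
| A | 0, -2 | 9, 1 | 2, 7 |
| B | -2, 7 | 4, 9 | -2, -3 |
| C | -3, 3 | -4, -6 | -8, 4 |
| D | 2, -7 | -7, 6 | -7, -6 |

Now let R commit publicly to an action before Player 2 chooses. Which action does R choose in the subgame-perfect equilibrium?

Player 2 best-responds to each possible R move:
- A: Player 2 compares -2, 1, 7 and picks c3; R would get 2.
- B: Player 2 compares 7, 9, -3 and picks c2; R would get 4.
- C: Player 2 compares 3, -6, 4 and picks c3; R would get -8.
- D: Player 2 compares -7, 6, -6 and picks c2; R would get -7.
Among 2, 4, -8, -7, the best is 4 at B. Subgame-perfect outcome: (B, c2) with payoffs (4, 9).

B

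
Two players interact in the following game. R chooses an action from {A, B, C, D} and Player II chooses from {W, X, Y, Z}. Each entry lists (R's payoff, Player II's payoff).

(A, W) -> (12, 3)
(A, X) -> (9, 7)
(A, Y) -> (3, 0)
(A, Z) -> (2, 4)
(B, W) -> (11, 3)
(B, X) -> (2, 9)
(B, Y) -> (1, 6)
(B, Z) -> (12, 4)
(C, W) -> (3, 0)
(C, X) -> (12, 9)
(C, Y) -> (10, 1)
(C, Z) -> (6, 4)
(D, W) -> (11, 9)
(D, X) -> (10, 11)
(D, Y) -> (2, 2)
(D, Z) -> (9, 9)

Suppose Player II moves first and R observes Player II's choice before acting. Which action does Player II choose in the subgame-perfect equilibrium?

Work backward from R's decision.
- W → R plays A (best of 12, 11, 3, 11); Player II gets 3.
- X → R plays C (best of 9, 2, 12, 10); Player II gets 9.
- Y → R plays C (best of 3, 1, 10, 2); Player II gets 1.
- Z → R plays B (best of 2, 12, 6, 9); Player II gets 4.
Maximizing over 3, 9, 1, 4, Player II chooses X. Subgame-perfect outcome: (C, X) with payoffs (12, 9).

X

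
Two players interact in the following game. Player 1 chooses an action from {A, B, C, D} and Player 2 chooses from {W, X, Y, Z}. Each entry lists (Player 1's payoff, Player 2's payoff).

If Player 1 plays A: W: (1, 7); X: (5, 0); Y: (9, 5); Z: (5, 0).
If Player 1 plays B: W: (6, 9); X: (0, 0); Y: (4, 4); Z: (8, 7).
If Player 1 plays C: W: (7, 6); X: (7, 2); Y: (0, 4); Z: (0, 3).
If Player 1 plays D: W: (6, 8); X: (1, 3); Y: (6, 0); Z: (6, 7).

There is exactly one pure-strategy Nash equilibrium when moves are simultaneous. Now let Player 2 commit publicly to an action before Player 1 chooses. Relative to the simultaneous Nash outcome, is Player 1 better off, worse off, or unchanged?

Solve by backward induction (Player 2 leads).
- W: BR = C, leader payoff 6.
- X: BR = C, leader payoff 2.
- Y: BR = A, leader payoff 5.
- Z: BR = B, leader payoff 7.
Maximizing over 6, 2, 5, 7, Player 2 chooses Z. Subgame-perfect outcome: (B, Z) with payoffs (8, 7).
Now find the simultaneous Nash equilibrium.
Player 1's best replies: W→C; X→C; Y→A; Z→B.
Player 2's best replies: A→W; B→W; C→W; D→W.
Only (C, W) has each player best-responding; Nash payoffs (7, 6).
Player 1 earns 8 sequentially versus 7 at the Nash outcome: better off.

better off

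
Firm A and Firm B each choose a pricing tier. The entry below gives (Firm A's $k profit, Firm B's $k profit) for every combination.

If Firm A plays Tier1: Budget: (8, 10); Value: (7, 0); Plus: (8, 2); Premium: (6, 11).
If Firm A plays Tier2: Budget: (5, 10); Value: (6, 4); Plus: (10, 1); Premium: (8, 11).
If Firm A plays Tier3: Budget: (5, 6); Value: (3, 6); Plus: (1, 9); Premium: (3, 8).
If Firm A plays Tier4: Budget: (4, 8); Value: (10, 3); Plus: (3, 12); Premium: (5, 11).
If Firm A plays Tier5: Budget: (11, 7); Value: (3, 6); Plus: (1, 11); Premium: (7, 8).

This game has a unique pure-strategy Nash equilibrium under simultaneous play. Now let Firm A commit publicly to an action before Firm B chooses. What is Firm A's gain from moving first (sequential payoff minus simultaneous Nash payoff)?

Backward induction with Firm A moving first.
- Tier1: Firm B compares 10, 0, 2, 11 and picks Premium; Firm A would get 6.
- Tier2: Firm B compares 10, 4, 1, 11 and picks Premium; Firm A would get 8.
- Tier3: Firm B compares 6, 6, 9, 8 and picks Plus; Firm A would get 1.
- Tier4: Firm B compares 8, 3, 12, 11 and picks Plus; Firm A would get 3.
- Tier5: Firm B compares 7, 6, 11, 8 and picks Plus; Firm A would get 1.
Maximizing over 6, 8, 1, 3, 1, Firm A chooses Tier2. Subgame-perfect outcome: (Tier2, Premium) with payoffs (8, 11).
Now find the simultaneous Nash equilibrium.
Firm A's best replies: Budget→Tier5; Value→Tier4; Plus→Tier2; Premium→Tier2.
Firm B's best replies: Tier1→Premium; Tier2→Premium; Tier3→Plus; Tier4→Plus; Tier5→Plus.
Only (Tier2, Premium) has each player best-responding; Nash payoffs (8, 11).
Firm A's commitment gain: 8 − 8 = 0.

0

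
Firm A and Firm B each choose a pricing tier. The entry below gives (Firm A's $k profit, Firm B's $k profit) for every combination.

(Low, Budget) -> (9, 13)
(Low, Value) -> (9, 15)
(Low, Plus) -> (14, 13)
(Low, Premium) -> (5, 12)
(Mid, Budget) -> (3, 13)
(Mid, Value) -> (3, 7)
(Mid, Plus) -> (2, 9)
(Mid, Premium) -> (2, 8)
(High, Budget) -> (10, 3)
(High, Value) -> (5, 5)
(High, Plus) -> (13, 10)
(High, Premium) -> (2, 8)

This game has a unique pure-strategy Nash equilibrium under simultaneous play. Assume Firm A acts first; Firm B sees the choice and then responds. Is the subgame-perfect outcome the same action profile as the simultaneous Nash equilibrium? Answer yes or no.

no

Work backward from Firm B's decision.
- Low → Firm B plays Value (best of 13, 15, 13, 12); Firm A gets 9.
- Mid → Firm B plays Budget (best of 13, 7, 9, 8); Firm A gets 3.
- High → Firm B plays Plus (best of 3, 5, 10, 8); Firm A gets 13.
Firm A's induced payoffs are 9, 3, 13, so Firm A commits to High. Subgame-perfect outcome: (High, Plus) with payoffs (13, 10).
For the simultaneous game, intersect best replies.
Firm A's best replies: Budget→High; Value→Low; Plus→Low; Premium→Low.
Firm B's best replies: Low→Value; Mid→Budget; High→Plus.
Only (Low, Value) has each player best-responding; Nash payoffs (9, 15).
Sequential outcome (High, Plus) differs from the Nash profile (Low, Value).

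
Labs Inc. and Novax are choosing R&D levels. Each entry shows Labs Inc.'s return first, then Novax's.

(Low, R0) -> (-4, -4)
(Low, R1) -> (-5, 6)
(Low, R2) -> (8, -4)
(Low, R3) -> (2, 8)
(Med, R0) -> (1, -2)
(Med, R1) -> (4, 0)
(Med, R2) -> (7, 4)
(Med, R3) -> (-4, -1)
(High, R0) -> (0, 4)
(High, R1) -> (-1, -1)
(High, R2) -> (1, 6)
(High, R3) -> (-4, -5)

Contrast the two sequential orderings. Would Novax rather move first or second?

If Labs Inc. leads: Novax's best replies are Low→R3, Med→R2, High→R2; Labs Inc.'s induced payoffs 2, 7, 1; outcome (Med, R2), payoffs (7, 4).
If Novax leads: Labs Inc.'s best replies are R0→Med, R1→Med, R2→Low, R3→Low; Novax's induced payoffs -2, 0, -4, 8; outcome (Low, R3), payoffs (2, 8).
Novax gets 8 moving first and 4 moving second, so Novax prefers to move first.

first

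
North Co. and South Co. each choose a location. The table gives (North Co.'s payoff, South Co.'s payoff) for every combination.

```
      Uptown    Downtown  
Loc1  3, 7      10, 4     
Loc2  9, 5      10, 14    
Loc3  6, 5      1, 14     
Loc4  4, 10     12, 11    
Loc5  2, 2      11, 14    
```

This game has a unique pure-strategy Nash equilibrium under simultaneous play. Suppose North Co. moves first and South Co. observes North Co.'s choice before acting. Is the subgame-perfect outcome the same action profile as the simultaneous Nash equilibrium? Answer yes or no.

South Co. best-responds to each possible North Co. move:
- Loc1: BR = Uptown, leader payoff 3.
- Loc2: BR = Downtown, leader payoff 10.
- Loc3: BR = Downtown, leader payoff 1.
- Loc4: BR = Downtown, leader payoff 12.
- Loc5: BR = Downtown, leader payoff 11.
Among 3, 10, 1, 12, 11, the best is 12 at Loc4. Subgame-perfect outcome: (Loc4, Downtown) with payoffs (12, 11).
Now find the simultaneous Nash equilibrium.
North Co.'s best replies: Uptown→Loc2; Downtown→Loc4.
South Co.'s best replies: Loc1→Uptown; Loc2→Downtown; Loc3→Downtown; Loc4→Downtown; Loc5→Downtown.
The unique mutual best reply is (Loc4, Downtown), giving (12, 11).
Sequential outcome (Loc4, Downtown) coincides with the Nash profile (Loc4, Downtown).

yes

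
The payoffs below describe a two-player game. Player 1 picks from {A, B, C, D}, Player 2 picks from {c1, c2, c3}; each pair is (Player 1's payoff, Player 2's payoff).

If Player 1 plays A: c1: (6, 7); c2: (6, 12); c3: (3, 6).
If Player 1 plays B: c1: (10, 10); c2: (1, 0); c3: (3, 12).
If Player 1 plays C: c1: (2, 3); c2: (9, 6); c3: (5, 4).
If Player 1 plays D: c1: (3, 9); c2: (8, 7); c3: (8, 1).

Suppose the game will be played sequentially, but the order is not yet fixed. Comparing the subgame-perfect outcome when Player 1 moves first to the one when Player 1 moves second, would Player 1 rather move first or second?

second

If Player 1 leads: Player 2's best replies are A→c2, B→c3, C→c2, D→c1; Player 1's induced payoffs 6, 3, 9, 3; outcome (C, c2), payoffs (9, 6).
If Player 2 leads: Player 1's best replies are c1→B, c2→C, c3→D; Player 2's induced payoffs 10, 6, 1; outcome (B, c1), payoffs (10, 10).
Player 1 gets 9 moving first and 10 moving second, so Player 1 prefers to move second.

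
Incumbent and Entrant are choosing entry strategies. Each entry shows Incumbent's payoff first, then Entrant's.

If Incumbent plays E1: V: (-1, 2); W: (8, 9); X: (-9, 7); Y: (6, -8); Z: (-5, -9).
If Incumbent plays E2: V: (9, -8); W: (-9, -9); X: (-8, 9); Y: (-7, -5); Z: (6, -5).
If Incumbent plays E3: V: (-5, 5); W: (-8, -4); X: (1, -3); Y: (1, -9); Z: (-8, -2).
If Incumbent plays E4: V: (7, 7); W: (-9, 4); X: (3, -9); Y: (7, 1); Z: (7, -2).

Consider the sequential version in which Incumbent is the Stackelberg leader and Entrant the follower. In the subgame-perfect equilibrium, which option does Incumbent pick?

Work backward from Entrant's decision.
- E1: BR = W, leader payoff 8.
- E2: BR = X, leader payoff -8.
- E3: BR = V, leader payoff -5.
- E4: BR = V, leader payoff 7.
Among 8, -8, -5, 7, the best is 8 at E1. Subgame-perfect outcome: (E1, W) with payoffs (8, 9).

E1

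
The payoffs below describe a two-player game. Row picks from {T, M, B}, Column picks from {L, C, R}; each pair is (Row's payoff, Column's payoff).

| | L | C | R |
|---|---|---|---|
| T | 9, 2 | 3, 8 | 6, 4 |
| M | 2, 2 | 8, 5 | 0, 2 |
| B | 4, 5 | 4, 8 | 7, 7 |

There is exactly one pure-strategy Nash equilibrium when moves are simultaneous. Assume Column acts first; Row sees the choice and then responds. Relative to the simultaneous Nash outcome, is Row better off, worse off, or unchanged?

Backward induction with Column moving first.
- L: BR = T, leader payoff 2.
- C: BR = M, leader payoff 5.
- R: BR = B, leader payoff 7.
Column's induced payoffs are 2, 5, 7, so Column commits to R. Subgame-perfect outcome: (B, R) with payoffs (7, 7).
Under simultaneous play:
Row's best replies: L→T; C→M; R→B.
Column's best replies: T→C; M→C; B→C.
Only (M, C) has each player best-responding; Nash payoffs (8, 5).
Row earns 7 sequentially versus 8 at the Nash outcome: worse off.

worse off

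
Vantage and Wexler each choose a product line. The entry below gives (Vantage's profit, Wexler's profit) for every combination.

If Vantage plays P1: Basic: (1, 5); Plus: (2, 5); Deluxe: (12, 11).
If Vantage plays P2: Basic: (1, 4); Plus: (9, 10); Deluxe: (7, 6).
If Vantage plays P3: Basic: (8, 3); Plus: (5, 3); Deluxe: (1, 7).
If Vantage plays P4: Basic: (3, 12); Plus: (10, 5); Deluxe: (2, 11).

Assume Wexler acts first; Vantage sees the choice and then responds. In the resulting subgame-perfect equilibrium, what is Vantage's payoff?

12

Backward induction with Wexler moving first.
- Basic: Vantage compares 1, 1, 8, 3 and picks P3; Wexler would get 3.
- Plus: Vantage compares 2, 9, 5, 10 and picks P4; Wexler would get 5.
- Deluxe: Vantage compares 12, 7, 1, 2 and picks P1; Wexler would get 11.
Among 3, 5, 11, the best is 11 at Deluxe. Subgame-perfect outcome: (P1, Deluxe) with payoffs (12, 11).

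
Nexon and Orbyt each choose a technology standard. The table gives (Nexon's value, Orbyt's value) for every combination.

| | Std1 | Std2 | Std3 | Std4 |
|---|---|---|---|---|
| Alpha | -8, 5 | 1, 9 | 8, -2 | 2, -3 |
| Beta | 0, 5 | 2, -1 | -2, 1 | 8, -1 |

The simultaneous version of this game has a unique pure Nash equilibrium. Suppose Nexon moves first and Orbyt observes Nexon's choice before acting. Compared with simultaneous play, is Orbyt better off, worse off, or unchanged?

better off

Work backward from Orbyt's decision.
- Alpha: Orbyt compares 5, 9, -2, -3 and picks Std2; Nexon would get 1.
- Beta: Orbyt compares 5, -1, 1, -1 and picks Std1; Nexon would get 0.
Nexon's induced payoffs are 1, 0, so Nexon commits to Alpha. Subgame-perfect outcome: (Alpha, Std2) with payoffs (1, 9).
For the simultaneous game, intersect best replies.
Nexon's best replies: Std1→Beta; Std2→Beta; Std3→Alpha; Std4→Beta.
Orbyt's best replies: Alpha→Std2; Beta→Std1.
The unique mutual best reply is (Beta, Std1), giving (0, 5).
Orbyt earns 9 sequentially versus 5 at the Nash outcome: better off.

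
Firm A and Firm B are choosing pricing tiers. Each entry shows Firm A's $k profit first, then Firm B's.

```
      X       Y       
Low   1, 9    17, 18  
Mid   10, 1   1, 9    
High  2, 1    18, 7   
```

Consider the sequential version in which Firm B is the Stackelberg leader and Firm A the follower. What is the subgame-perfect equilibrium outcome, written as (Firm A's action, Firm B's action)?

(High, Y)

Backward induction with Firm B moving first.
- X: Firm A compares 1, 10, 2 and picks Mid; Firm B would get 1.
- Y: Firm A compares 17, 1, 18 and picks High; Firm B would get 7.
Firm B's induced payoffs are 1, 7, so Firm B commits to Y. Subgame-perfect outcome: (High, Y) with payoffs (18, 7).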